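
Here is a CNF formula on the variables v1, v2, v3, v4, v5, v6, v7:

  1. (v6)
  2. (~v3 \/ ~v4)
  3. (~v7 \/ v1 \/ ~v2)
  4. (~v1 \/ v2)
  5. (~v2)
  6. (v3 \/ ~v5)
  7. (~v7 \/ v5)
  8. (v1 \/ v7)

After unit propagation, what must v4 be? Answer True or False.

False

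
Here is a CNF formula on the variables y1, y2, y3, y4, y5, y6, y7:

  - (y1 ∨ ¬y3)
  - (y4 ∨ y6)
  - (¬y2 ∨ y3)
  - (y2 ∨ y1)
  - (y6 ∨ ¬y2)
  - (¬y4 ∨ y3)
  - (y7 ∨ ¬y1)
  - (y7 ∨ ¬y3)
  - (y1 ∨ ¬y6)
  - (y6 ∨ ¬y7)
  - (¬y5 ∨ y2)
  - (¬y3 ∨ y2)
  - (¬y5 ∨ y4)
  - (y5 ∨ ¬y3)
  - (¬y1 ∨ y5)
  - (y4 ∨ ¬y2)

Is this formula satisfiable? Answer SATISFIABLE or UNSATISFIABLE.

Try y1 = True.
  then y7 is forced to True.
  then y6 is forced to True.
  then y5 is forced to True.
  then y2 is forced to True.
  then y3 is forced to True.
  then y4 is forced to True.
Every clause has at least one true literal under this assignment.
So y1=T  y2=T  y3=T  y4=T  y5=T  y6=T  y7=T is a satisfying assignment.

SATISFIABLE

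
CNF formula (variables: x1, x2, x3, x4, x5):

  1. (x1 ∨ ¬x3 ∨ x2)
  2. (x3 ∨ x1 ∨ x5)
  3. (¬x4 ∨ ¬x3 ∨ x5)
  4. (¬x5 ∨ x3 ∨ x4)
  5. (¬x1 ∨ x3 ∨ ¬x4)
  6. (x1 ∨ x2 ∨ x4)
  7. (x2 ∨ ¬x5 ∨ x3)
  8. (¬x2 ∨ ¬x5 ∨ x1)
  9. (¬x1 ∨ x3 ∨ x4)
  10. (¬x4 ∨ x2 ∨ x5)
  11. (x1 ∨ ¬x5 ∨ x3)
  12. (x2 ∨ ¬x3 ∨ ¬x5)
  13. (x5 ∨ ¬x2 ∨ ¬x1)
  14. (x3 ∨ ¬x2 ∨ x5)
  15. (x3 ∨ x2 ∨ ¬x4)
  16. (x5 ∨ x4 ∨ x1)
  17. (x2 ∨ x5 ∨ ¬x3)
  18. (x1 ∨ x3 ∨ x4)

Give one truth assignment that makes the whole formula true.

x1=True, x2=True, x3=True, x4=False, x5=True

Check each clause:
  1. (¬x3 ∨ x2 ∨ x1) — x1 is true.
  2. (x5 ∨ x1 ∨ x3) — x1 is true.
  3. (¬x4 ∨ ¬x3 ∨ x5) — x5 is true.
  4. (x3 ∨ ¬x5 ∨ x4) — x3 is true.
  5. (¬x1 ∨ x3 ∨ ¬x4) — x3 is true.
  6. (x1 ∨ x4 ∨ x2) — x1 is true.
  7. (¬x5 ∨ x3 ∨ x2) — x2 is true.
  8. (¬x2 ∨ x1 ∨ ¬x5) — x1 is true.
  9. (x4 ∨ ¬x1 ∨ x3) — x3 is true.
  10. (x2 ∨ x5 ∨ ¬x4) — x2 is true.
  11. (x1 ∨ x3 ∨ ¬x5) — x3 is true.
  12. (¬x3 ∨ x2 ∨ ¬x5) — x2 is true.
  13. (¬x1 ∨ x5 ∨ ¬x2) — x5 is true.
  14. (¬x2 ∨ x5 ∨ x3) — x3 is true.
  15. (x2 ∨ ¬x4 ∨ x3) — x2 is true.
  16. (x5 ∨ x4 ∨ x1) — x1 is true.
  17. (¬x3 ∨ x5 ∨ x2) — x2 is true.
  18. (x3 ∨ x4 ∨ x1) — x1 is true.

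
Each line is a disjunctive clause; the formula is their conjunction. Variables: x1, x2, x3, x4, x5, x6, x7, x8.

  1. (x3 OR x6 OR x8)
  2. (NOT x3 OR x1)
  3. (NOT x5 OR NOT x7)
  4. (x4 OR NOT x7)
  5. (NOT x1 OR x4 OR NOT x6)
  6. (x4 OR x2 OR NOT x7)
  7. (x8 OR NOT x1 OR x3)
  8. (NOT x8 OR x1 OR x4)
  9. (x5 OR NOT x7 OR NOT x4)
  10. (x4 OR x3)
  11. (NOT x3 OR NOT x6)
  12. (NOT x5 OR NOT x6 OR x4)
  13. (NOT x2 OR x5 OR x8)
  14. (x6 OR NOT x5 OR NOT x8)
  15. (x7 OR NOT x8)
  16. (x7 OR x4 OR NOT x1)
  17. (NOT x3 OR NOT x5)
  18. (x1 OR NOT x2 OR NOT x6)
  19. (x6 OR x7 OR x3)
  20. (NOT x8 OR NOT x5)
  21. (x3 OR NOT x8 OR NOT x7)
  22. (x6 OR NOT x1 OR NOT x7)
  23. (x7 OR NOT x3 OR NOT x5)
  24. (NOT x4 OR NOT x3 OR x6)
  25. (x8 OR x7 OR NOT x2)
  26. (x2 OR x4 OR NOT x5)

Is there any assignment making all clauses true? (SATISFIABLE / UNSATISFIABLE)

SATISFIABLE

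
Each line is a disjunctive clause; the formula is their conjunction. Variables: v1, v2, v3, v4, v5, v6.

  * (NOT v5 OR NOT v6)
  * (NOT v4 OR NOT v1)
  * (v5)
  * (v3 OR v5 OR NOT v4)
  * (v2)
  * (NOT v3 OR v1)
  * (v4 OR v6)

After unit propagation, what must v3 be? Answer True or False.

False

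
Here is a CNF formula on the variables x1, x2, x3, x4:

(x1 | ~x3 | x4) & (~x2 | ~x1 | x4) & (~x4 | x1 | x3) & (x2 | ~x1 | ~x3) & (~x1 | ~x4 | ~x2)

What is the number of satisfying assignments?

6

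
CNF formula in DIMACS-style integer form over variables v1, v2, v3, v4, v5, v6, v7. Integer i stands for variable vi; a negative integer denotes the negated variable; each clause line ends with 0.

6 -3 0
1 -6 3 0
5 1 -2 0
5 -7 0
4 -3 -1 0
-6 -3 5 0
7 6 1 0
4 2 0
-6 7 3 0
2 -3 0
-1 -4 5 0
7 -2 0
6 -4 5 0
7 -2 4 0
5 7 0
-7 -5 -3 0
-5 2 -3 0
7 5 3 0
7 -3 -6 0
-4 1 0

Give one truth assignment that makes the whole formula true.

v1 = F, v2 = T, v3 = F, v4 = F, v5 = T, v6 = F, v7 = T

Try v1 = False.
  then v4 is forced to False.
  then v2 is forced to True.
  then v5 is forced to True.
  then v7 is forced to True.
  then v3 is forced to False.
  then v6 is forced to False.
Check each clause:
  1. (v6 \/ ~v3) — ~v3 is true.
  2. (~v6 \/ v1 \/ v3) — ~v6 is true.
  3. (v1 \/ v5 \/ ~v2) — v5 is true.
  4. (~v7 \/ v5) — v5 is true.
  5. (~v1 \/ v4 \/ ~v3) — ~v3 is true.
  6. (~v6 \/ v5 \/ ~v3) — ~v3 is true.
  7. (v6 \/ v1 \/ v7) — v7 is true.
  8. (v4 \/ v2) — v2 is true.
  9. (~v6 \/ v3 \/ v7) — ~v6 is true.
  10. (~v3 \/ v2) — v2 is true.
  11. (~v1 \/ ~v4 \/ v5) — ~v4 is true.
  12. (~v2 \/ v7) — v7 is true.
  13. (v6 \/ ~v4 \/ v5) — ~v4 is true.
  14. (~v2 \/ v4 \/ v7) — v7 is true.
  15. (v5 \/ v7) — v5 is true.
  16. (~v7 \/ ~v3 \/ ~v5) — ~v3 is true.
  17. (~v3 \/ ~v5 \/ v2) — v2 is true.
  18. (v5 \/ v3 \/ v7) — v5 is true.
  19. (~v6 \/ v7 \/ ~v3) — ~v6 is true.
  20. (~v4 \/ v1) — ~v4 is true.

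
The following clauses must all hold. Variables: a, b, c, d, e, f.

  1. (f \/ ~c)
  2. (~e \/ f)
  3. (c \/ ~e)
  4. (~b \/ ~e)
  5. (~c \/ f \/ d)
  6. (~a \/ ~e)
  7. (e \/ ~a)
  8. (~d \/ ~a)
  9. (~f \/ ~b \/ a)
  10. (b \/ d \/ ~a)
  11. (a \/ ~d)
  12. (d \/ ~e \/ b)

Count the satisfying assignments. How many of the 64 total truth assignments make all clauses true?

Satisfying assignments:
  a=0 b=0 c=0 d=0 e=0 f=0
  a=0 b=0 c=0 d=0 e=0 f=1
  a=0 b=0 c=1 d=0 e=0 f=1
  a=0 b=1 c=0 d=0 e=0 f=0
Count: 4.

4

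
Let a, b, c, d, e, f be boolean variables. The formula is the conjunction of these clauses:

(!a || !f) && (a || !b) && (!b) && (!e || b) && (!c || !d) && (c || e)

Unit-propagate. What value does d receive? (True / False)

False

(!b) is a unit clause: b = False.
(b || !e) with b = False leaves only !e, so e = False.
From (e || c) and e = False: c = True.
From (!c || !d) and c = True: d = False.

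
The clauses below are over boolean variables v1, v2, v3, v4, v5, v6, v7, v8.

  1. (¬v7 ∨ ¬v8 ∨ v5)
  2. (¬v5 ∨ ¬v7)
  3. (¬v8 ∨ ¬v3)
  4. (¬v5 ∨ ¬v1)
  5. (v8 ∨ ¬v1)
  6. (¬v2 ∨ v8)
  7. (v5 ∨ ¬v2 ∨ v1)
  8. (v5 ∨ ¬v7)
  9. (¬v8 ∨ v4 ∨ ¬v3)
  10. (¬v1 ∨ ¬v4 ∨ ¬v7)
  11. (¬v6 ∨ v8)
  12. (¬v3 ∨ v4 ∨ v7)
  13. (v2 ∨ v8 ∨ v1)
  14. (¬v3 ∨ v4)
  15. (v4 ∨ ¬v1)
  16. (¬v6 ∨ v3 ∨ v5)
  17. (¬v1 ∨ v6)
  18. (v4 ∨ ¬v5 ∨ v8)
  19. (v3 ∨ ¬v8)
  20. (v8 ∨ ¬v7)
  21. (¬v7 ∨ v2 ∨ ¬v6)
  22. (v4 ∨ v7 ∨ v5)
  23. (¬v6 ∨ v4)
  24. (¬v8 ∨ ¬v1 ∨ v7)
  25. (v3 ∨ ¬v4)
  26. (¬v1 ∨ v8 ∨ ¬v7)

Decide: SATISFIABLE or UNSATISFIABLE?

v8 = True:
  propagation gives v3=False; an empty clause results — contradiction.
v8 = False:
  propagation gives v1=False, v2=False; an empty clause results — contradiction.
Every branch closes, so no satisfying assignment exists.

UNSATISFIABLE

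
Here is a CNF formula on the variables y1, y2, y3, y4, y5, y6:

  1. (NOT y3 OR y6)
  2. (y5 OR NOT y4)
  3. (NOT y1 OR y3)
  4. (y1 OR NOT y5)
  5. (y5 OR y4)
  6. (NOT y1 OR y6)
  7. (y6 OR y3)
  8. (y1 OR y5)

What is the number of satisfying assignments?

Satisfying assignments:
  y1=1 y2=0 y3=1 y4=0 y5=1 y6=1
  y1=1 y2=0 y3=1 y4=1 y5=1 y6=1
  y1=1 y2=1 y3=1 y4=0 y5=1 y6=1
  y1=1 y2=1 y3=1 y4=1 y5=1 y6=1
That's 4 in total.

4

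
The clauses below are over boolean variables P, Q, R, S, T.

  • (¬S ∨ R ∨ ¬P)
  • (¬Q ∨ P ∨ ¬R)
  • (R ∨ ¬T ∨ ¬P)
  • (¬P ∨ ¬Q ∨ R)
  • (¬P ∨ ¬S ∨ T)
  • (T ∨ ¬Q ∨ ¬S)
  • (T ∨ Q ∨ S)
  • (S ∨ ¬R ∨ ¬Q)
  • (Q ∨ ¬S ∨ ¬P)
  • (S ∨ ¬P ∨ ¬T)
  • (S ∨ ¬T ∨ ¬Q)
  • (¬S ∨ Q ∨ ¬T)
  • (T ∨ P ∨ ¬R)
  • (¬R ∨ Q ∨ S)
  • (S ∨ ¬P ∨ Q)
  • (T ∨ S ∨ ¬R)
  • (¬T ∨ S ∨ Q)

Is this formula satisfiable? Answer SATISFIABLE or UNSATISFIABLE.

Set P = False and propagate.
The remaining clauses are satisfied by Q = True, R = False, S = False, T = False.
Every clause has at least one true literal under this assignment.
So P=F, Q=T, R=F, S=F, T=F is a satisfying assignment.

SATISFIABLE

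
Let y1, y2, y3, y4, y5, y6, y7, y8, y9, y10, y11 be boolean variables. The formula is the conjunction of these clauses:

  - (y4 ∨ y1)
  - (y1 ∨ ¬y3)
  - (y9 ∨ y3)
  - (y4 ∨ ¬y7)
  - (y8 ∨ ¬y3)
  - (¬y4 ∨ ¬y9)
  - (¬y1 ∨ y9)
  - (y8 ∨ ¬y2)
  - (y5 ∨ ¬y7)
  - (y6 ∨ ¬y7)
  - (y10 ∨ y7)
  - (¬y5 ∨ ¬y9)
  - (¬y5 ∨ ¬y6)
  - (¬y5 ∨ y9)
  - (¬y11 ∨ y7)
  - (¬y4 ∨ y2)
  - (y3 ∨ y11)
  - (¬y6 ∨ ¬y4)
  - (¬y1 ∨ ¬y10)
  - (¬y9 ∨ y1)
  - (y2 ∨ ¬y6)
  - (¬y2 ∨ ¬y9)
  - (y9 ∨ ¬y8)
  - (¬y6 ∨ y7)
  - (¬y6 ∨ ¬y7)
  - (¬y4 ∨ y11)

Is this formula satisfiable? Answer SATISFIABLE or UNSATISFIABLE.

UNSATISFIABLE

y9 = True:
  propagation gives y4=False, y1=True, y7=False, y10=True; an empty clause results — contradiction.
y9 = False:
  propagation gives y3=True, y1=True; an empty clause results — contradiction.
Every branch closes, so no satisfying assignment exists.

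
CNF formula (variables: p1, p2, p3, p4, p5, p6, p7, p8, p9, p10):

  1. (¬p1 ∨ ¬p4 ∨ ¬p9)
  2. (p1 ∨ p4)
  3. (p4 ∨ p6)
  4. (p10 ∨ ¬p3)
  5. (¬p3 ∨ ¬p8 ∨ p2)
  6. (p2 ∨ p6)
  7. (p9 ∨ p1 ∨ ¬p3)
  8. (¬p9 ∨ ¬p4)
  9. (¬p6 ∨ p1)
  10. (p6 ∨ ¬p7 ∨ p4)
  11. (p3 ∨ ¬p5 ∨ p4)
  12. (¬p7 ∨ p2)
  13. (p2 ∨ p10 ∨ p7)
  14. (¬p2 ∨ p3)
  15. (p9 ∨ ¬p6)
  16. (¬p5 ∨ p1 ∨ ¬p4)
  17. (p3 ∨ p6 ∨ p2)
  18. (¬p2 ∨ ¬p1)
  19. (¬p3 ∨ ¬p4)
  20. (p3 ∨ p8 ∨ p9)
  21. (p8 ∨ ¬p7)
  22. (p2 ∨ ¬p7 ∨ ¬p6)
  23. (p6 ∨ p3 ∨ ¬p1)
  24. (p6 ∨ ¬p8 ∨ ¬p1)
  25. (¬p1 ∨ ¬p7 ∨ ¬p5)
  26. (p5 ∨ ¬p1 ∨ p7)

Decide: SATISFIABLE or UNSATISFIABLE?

SATISFIABLE

Pure literal: p10 appears only positively; assign p10 = True.
Branch on p1: take p1 = True.
  then p2 is forced to False.
  then p6 is forced to True.
  then p7 is forced to False.
  then p9 is forced to True.
  then p4 is forced to False.
  then p5 is forced to True.
  then p3 is forced to True.
  then p8 is forced to False.
Every clause has at least one true literal under this assignment.
So p1 = 1  p2 = 0  p3 = 1  p4 = 0  p5 = 1  p6 = 1  p7 = 0  p8 = 0  p9 = 1  p10 = 1 is a satisfying assignment.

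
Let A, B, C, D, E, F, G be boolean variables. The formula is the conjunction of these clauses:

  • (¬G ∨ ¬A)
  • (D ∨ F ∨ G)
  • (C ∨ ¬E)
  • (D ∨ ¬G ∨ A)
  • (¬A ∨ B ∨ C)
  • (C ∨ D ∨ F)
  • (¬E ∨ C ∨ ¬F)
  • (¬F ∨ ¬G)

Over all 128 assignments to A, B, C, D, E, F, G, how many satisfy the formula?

Split on C, then F.
  C=1, F=1: forces G=0; A, B, D, E free → 2^4 = 16.
  C=1, F=0: B, E free; 3 ways for (A,D,G) × 2^2 = 12.
  C=0, F=1: D free; 3 ways for (A,B,E,G) × 2^1 = 6.
  C=0, F=0: 5 of the 32 assignments to (A,B,D,E,G) work.
Total: 16 + 12 + 6 + 5 = 39.

39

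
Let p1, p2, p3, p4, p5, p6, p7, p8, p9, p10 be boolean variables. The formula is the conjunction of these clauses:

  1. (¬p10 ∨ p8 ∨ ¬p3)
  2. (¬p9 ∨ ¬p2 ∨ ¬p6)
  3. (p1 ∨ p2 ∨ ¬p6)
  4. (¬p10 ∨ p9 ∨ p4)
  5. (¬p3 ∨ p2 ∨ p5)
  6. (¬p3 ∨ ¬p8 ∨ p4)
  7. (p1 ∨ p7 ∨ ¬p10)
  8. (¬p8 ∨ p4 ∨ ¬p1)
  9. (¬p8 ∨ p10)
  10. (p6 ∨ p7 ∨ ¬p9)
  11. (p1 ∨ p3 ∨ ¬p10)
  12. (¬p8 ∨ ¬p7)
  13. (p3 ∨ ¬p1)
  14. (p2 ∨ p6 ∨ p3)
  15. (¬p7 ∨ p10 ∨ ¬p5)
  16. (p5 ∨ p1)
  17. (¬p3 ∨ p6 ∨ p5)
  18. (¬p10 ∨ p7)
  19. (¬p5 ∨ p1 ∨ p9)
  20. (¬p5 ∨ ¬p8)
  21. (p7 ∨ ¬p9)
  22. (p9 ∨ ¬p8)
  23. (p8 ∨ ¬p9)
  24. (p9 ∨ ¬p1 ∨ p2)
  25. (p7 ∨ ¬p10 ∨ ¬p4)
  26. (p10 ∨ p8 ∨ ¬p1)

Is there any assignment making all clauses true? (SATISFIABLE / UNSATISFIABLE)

UNSATISFIABLE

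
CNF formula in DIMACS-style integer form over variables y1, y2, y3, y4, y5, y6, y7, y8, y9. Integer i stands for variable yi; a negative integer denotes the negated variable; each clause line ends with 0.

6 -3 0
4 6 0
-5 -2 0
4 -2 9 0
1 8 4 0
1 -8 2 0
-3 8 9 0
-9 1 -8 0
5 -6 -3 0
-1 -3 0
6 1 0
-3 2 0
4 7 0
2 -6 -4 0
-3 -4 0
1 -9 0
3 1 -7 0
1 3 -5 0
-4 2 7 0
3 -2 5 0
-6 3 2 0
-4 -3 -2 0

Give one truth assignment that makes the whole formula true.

y1 = T, y2 = F, y3 = F, y4 = T, y5 = F, y6 = F, y7 = T, y8 = F, y9 = T

Set y1 = True and propagate.
  then y3 is forced to False.
For the remaining variables, y2 = False, y4 = True, y5 = False, y6 = False, y7 = True, y8 = False, y9 = True works.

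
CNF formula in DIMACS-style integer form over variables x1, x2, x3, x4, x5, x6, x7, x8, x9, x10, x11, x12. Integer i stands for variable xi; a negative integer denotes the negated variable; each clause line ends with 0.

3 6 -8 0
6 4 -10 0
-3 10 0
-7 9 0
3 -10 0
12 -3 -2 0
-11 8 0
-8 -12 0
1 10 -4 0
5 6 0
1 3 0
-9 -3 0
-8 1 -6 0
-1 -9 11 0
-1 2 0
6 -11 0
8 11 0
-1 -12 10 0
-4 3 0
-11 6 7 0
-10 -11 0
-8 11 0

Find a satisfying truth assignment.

x1=True, x2=True, x3=False, x4=False, x5=False, x6=True, x7=False, x8=True, x9=False, x10=False, x11=True, x12=False

Set x1 = True and propagate.
  then x2 is forced to True.
Branch on x3: take x3 = False.
  then x10 is forced to False.
  then x12 is forced to False.
  then x4 is forced to False.
The remaining clauses are satisfied by x5 = False, x6 = True, x7 = False, x8 = True, x9 = False, x11 = True.
Check each clause:
  1. (x6 || x3 || !x8) — x6 is true.
  2. (x4 || x6 || !x10) — !x10 is true.
  3. (!x3 || x10) — !x3 is true.
  4. (x9 || !x7) — !x7 is true.
  5. (x3 || !x10) — !x10 is true.
  6. (x12 || !x3 || !x2) — !x3 is true.
  7. (!x11 || x8) — x8 is true.
  8. (!x8 || !x12) — !x12 is true.
  9. (x1 || !x4 || x10) — x1 is true.
  10. (x6 || x5) — x6 is true.
  11. (x1 || x3) — x1 is true.
  12. (!x3 || !x9) — !x3 is true.
  13. (x1 || !x6 || !x8) — x1 is true.
  14. (x11 || !x9 || !x1) — x11 is true.
  15. (!x1 || x2) — x2 is true.
  16. (!x11 || x6) — x6 is true.
  17. (x11 || x8) — x8 is true.
  18. (x10 || !x1 || !x12) — !x12 is true.
  19. (x3 || !x4) — !x4 is true.
  20. (x7 || x6 || !x11) — x6 is true.
  21. (!x11 || !x10) — !x10 is true.
  22. (!x8 || x11) — x11 is true.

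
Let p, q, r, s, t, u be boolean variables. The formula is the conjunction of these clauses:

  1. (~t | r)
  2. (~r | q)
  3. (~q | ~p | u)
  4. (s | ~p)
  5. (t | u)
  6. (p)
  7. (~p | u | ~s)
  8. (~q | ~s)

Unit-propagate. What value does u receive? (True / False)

(p) stands alone — p = True.
In (s | ~p), ~p is now false; s must hold, so s = True.
From (~p | u | ~s) and s = True, p = True: u = True.

True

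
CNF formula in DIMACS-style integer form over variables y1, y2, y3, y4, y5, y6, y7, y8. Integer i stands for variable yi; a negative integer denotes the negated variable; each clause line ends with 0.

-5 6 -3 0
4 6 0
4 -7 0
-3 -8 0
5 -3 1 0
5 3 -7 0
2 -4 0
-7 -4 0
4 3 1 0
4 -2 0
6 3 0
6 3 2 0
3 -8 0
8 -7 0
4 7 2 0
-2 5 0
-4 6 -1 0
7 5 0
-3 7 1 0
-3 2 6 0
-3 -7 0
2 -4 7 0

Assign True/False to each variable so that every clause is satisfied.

y1 = True, y2 = True, y3 = False, y4 = True, y5 = True, y6 = True, y7 = False, y8 = False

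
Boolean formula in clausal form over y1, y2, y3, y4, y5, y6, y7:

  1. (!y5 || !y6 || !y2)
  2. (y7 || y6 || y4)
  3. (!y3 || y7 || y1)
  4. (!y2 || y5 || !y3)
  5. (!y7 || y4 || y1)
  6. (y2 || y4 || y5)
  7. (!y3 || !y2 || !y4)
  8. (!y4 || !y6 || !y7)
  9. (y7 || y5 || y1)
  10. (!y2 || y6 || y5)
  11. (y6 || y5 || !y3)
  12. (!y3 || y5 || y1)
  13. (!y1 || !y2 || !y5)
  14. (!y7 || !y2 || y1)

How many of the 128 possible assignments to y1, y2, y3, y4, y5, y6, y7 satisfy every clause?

26

Case analysis on y5 and y2:
  y5=1, y2=1: remaining (y1,y3,y4,y6,y7) ∈ {(0,0,1,0,0)} — 1.
  y5=1, y2=0: 17 of the 32 assignments to (y1,y3,y4,y6,y7) work.
  y5=0, y2=1: remaining (y1,y3,y4,y6,y7) ∈ {(1,0,0,1,0); (1,0,0,1,1); (1,0,1,1,0)} — 3.
  y5=0, y2=0: 5 of the 32 assignments to (y1,y3,y4,y6,y7) work.
Total: 1 + 17 + 3 + 5 = 26.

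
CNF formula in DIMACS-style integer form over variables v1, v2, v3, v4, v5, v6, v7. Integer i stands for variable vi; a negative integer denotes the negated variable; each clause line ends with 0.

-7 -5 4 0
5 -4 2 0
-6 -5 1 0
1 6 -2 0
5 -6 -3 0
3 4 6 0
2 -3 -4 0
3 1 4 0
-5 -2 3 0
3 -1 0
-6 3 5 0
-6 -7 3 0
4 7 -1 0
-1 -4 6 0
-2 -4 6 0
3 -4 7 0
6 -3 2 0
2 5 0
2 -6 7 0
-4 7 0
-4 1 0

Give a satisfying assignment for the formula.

Set v1 = True and propagate.
  then v3 is forced to True.
Branch on v2: take v2 = True.
Try v4 = False.
  then v7 is forced to True.
  then v5 is forced to False.
  then v6 is forced to False.

v1=T  v2=T  v3=T  v4=F  v5=F  v6=F  v7=T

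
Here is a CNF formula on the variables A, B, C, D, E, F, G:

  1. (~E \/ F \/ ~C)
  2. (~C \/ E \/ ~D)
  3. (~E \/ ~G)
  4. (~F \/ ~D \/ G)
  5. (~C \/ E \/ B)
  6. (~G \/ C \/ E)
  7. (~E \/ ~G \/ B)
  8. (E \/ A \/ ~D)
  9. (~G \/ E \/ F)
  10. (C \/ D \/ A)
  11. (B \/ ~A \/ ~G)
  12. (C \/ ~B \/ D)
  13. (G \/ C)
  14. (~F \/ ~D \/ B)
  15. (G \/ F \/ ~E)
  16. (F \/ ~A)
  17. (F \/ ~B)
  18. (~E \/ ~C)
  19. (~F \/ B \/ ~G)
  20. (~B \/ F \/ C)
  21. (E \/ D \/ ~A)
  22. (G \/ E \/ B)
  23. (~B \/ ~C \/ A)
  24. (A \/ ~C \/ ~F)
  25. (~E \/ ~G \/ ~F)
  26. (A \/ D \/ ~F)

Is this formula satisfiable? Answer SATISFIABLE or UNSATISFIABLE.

UNSATISFIABLE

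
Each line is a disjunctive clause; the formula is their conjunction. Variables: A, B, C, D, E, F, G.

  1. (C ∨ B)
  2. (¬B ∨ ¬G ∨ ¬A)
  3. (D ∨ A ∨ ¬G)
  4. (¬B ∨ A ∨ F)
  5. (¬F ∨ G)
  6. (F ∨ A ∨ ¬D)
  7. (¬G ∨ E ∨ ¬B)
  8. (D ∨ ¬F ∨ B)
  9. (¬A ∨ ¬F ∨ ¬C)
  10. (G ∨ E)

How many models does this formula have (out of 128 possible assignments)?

Case analysis on A and B:
  A=T, B=T: remaining (C,D,E,F,G) ∈ {(F,F,T,F,F); (F,T,T,F,F); (T,F,T,F,F); (T,T,T,F,F)} — 4.
  A=T, B=F: D free; 3 ways for (C,E,F,G) × 2^1 = 6.
  A=F, B=T: remaining (C,D,E,F,G) ∈ {(F,T,T,T,T); (T,T,T,T,T)} — 2.
  A=F, B=F: remaining (C,D,E,F,G) ∈ {(T,F,T,F,F); (T,T,F,T,T); (T,T,T,T,T)} — 3.
Total: 4 + 6 + 2 + 3 = 15.

15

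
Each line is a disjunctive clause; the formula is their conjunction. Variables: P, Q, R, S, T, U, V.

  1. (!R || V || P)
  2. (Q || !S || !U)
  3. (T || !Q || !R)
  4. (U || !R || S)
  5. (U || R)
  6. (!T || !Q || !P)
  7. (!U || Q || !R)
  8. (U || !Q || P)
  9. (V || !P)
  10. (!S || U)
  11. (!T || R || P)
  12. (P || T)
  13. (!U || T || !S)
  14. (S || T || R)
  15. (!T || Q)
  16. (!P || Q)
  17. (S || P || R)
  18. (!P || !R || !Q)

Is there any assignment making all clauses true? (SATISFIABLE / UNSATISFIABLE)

Pure literal: V appears only positively; assign V = True.
Branch on P: take P = False.
  then T is forced to True.
  then R is forced to True.
  then Q is forced to True.
  then U is forced to True.
S is now unconstrained; take S = True.
So P = False, Q = True, R = True, S = True, T = True, U = True, V = True is a satisfying assignment.

SATISFIABLE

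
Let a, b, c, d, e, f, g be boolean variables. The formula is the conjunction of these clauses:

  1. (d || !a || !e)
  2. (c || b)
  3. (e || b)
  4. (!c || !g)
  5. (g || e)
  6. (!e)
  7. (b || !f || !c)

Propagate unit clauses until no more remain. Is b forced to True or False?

(!e) stands alone — e = False.
(e || b) with e = False leaves only b, so b = True.

True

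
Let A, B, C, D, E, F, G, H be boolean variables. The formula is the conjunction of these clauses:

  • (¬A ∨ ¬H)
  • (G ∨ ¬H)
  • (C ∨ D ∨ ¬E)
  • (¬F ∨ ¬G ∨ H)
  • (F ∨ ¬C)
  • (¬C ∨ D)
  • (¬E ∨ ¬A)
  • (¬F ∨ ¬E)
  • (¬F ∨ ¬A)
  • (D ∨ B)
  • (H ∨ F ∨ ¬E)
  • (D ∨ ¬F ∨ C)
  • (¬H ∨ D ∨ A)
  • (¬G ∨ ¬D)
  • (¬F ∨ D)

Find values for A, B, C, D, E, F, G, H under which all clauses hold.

A=False, B=True, C=False, D=False, E=False, F=False, G=False, H=False

Check each clause:
  1. (¬H ∨ ¬A) — ¬H is true.
  2. (G ∨ ¬H) — ¬H is true.
  3. (D ∨ ¬E ∨ C) — ¬E is true.
  4. (¬F ∨ H ∨ ¬G) — ¬G is true.
  5. (¬C ∨ F) — ¬C is true.
  6. (D ∨ ¬C) — ¬C is true.
  7. (¬E ∨ ¬A) — ¬E is true.
  8. (¬E ∨ ¬F) — ¬F is true.
  9. (¬F ∨ ¬A) — ¬F is true.
  10. (B ∨ D) — B is true.
  11. (¬E ∨ H ∨ F) — ¬E is true.
  12. (¬F ∨ D ∨ C) — ¬F is true.
  13. (¬H ∨ D ∨ A) — ¬H is true.
  14. (¬G ∨ ¬D) — ¬G is true.
  15. (D ∨ ¬F) — ¬F is true.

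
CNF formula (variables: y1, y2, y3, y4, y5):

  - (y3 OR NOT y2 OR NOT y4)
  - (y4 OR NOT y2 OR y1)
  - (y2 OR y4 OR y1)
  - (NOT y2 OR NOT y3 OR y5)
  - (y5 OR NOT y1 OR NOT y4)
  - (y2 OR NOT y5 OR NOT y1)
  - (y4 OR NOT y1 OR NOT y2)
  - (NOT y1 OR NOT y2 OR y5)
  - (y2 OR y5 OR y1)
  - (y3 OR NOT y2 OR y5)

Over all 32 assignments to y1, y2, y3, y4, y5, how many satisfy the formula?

6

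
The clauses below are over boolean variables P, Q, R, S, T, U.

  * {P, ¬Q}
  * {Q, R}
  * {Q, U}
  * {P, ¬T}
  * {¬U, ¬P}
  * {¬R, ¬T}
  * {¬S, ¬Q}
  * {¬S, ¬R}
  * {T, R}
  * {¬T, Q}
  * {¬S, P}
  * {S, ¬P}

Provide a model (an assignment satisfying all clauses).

P=False  Q=False  R=True  S=False  T=False  U=True

Try P = False.
  then Q is forced to False.
  then R is forced to True.
  then U is forced to True.
  then T is forced to False.
  then S is forced to False.
Every clause has at least one true literal under this assignment.
Check each clause:
  1. {P, ¬Q} — ¬Q is true.
  2. {R, Q} — R is true.
  3. {U, Q} — U is true.
  4. {¬T, P} — ¬T is true.
  5. {¬U, ¬P} — ¬P is true.
  6. {¬T, ¬R} — ¬T is true.
  7. {¬S, ¬Q} — ¬S is true.
  8. {¬S, ¬R} — ¬S is true.
  9. {T, R} — R is true.
  10. {Q, ¬T} — ¬T is true.
  11. {P, ¬S} — ¬S is true.
  12. {S, ¬P} — ¬P is true.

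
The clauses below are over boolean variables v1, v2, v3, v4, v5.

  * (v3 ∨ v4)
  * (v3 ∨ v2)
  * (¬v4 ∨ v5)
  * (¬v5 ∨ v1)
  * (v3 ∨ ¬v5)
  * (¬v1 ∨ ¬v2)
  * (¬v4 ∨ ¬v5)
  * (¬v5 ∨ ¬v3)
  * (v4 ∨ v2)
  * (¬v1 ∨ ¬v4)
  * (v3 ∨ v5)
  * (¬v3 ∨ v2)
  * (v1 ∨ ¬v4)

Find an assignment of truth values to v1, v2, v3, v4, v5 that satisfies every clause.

v1=False, v2=True, v3=True, v4=False, v5=False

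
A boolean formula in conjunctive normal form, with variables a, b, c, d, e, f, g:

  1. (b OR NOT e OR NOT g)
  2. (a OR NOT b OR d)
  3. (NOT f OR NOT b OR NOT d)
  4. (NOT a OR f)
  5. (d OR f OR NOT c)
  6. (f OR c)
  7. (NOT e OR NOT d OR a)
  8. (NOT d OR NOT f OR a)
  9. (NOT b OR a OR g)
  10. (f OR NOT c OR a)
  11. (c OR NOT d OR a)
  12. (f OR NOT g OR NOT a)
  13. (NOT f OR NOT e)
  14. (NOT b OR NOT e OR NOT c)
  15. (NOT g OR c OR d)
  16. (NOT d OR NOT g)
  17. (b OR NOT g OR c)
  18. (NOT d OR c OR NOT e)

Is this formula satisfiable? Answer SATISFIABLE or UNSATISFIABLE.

SATISFIABLE

e occurs only negated in the remaining clauses — set e = False.
Try a = False.
Set b = False and propagate.
Branch on c: take c = True.
  then f is forced to True.
  then d is forced to False.
g is now unconstrained; take g = False.
Every clause has at least one true literal under this assignment.
So a=False  b=False  c=True  d=False  e=False  f=True  g=False is a satisfying assignment.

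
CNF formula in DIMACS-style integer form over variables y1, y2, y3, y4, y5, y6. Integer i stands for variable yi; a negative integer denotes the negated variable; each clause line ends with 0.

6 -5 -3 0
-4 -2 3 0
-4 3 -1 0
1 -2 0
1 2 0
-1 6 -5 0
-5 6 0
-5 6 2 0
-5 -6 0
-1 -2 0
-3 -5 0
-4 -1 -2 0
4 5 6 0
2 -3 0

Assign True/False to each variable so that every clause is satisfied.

y1 = True, y2 = False, y3 = False, y4 = False, y5 = False, y6 = True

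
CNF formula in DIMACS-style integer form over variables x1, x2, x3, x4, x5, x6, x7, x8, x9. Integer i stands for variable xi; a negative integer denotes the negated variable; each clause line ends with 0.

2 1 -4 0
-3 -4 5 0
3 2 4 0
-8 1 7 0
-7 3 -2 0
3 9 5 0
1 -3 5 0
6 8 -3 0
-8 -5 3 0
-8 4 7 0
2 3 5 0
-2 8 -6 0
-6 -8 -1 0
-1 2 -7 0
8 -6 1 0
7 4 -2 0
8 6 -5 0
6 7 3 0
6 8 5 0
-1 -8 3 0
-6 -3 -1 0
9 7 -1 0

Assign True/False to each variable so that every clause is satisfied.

x1=1, x2=1, x3=1, x4=0, x5=0, x6=0, x7=1, x8=1, x9=1

x9 occurs only positively in the remaining clauses — set x9 = True.
Set x1 = True and propagate.
Set x2 = True and propagate.
The remaining clauses are satisfied by x3 = True, x4 = False, x5 = False, x6 = False, x7 = True, x8 = True.
Every clause has at least one true literal under this assignment.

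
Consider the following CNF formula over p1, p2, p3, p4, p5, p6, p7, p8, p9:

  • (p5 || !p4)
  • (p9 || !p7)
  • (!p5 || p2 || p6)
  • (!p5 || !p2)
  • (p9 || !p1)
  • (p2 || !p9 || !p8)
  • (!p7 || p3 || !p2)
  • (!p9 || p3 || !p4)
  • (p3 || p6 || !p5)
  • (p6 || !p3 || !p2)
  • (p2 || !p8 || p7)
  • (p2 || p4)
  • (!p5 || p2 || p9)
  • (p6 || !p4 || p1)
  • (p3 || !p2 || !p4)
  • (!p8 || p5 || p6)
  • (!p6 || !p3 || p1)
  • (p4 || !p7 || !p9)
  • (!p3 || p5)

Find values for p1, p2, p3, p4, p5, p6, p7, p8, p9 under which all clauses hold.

p1=0, p2=1, p3=0, p4=0, p5=0, p6=1, p7=0, p8=0, p9=0

Pure literal: p8 appears only negated; assign p8 = False.
Branch on p1: take p1 = False.
For the remaining variables, p2 = True, p3 = False, p4 = False, p5 = False, p6 = True, p7 = False, p9 = False works.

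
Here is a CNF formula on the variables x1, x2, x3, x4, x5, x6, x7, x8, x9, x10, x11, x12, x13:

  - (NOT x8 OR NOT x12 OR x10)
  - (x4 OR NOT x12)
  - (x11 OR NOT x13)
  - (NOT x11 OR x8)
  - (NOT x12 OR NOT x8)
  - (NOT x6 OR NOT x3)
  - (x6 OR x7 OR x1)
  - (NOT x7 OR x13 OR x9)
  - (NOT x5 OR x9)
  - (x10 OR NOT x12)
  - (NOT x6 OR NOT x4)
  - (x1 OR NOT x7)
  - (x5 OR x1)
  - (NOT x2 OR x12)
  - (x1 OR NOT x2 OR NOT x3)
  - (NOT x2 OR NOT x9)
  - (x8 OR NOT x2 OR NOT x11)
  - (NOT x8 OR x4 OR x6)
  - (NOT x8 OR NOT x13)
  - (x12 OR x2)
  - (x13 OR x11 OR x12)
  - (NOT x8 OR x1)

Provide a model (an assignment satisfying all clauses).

Pure literal: x1 appears only positively; assign x1 = True.
x10 occurs only positively in the remaining clauses — set x10 = True.
Try x2 = False.
  then x12 is forced to True.
  then x4 is forced to True.
  then x8 is forced to False.
  then x11 is forced to False.
  then x13 is forced to False.
  then x6 is forced to False.
Branch on x5: take x5 = True.
  then x9 is forced to True.
x3, x7 are now unconstrained; take x3 = True, x7 = False.

x1=T, x2=F, x3=T, x4=T, x5=T, x6=F, x7=F, x8=F, x9=T, x10=T, x11=F, x12=T, x13=F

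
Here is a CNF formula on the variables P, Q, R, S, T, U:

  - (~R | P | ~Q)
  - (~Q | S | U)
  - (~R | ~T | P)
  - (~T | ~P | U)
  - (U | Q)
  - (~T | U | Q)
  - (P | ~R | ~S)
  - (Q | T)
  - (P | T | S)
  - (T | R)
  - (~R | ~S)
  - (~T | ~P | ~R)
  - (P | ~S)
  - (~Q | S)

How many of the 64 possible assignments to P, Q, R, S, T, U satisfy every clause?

Satisfying assignments:
  P=0 Q=0 R=0 S=0 T=1 U=1
  P=1 Q=0 R=0 S=0 T=1 U=1
  P=1 Q=0 R=0 S=1 T=1 U=1
  P=1 Q=1 R=0 S=1 T=1 U=1
That's 4 in total.

4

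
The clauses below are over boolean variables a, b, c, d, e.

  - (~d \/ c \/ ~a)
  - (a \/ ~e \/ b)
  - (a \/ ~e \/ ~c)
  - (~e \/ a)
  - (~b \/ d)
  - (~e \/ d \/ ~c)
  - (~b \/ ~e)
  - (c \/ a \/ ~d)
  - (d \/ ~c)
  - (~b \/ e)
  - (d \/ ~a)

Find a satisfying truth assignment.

a=1, b=0, c=1, d=1, e=0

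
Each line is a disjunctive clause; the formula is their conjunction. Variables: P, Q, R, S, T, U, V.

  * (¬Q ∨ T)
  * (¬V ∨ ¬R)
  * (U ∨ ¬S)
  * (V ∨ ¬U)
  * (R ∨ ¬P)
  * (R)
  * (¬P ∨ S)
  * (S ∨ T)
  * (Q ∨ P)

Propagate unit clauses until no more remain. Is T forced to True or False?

True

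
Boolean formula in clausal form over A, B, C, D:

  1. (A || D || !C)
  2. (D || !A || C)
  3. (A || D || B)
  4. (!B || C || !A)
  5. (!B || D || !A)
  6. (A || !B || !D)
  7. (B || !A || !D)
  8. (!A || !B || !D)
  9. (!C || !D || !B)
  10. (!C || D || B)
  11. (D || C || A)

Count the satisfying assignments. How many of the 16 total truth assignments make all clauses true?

2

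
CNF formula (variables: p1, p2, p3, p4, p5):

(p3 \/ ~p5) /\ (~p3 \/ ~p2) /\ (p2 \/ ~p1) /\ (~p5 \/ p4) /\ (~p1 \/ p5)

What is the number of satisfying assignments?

7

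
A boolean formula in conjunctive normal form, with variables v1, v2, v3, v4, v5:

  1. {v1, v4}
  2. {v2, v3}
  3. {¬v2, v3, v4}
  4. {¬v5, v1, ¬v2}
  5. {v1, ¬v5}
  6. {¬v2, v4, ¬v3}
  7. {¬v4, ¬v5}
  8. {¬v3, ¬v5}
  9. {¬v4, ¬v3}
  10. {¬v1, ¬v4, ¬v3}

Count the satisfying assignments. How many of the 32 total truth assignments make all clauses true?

3

The models are:
  v1=0 v2=1 v3=0 v4=1 v5=0
  v1=1 v2=0 v3=1 v4=0 v5=0
  v1=1 v2=1 v3=0 v4=1 v5=0
That's 3 in total.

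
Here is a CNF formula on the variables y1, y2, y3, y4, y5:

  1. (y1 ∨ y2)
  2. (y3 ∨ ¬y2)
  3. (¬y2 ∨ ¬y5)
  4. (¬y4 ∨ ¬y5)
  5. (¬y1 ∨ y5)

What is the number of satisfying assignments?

Satisfying assignments:
  y1=0 y2=1 y3=1 y4=0 y5=0
  y1=0 y2=1 y3=1 y4=1 y5=0
  y1=1 y2=0 y3=0 y4=0 y5=1
  y1=1 y2=0 y3=1 y4=0 y5=1
Count: 4.

4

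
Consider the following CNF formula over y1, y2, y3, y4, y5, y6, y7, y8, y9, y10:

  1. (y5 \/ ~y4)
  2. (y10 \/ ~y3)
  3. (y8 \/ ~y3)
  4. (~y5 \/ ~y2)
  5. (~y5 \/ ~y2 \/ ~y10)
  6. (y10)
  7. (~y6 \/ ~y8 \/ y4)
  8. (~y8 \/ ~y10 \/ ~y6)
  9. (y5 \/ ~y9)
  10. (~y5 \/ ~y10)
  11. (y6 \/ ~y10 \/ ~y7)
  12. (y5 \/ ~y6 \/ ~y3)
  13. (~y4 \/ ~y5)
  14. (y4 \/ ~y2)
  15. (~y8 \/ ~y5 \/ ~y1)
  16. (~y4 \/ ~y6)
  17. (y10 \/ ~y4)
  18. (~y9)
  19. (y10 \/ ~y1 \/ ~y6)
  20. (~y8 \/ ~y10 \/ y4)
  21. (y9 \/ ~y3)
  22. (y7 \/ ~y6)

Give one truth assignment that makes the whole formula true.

y1=False  y2=False  y3=False  y4=False  y5=False  y6=False  y7=False  y8=False  y9=False  y10=True

Check each clause:
  1. (y5 \/ ~y4) — ~y4 is true.
  2. (~y3 \/ y10) — y10 is true.
  3. (y8 \/ ~y3) — ~y3 is true.
  4. (~y2 \/ ~y5) — ~y5 is true.
  5. (~y2 \/ ~y5 \/ ~y10) — ~y5 is true.
  6. (y10) — y10 is true.
  7. (y4 \/ ~y6 \/ ~y8) — ~y8 is true.
  8. (~y6 \/ ~y10 \/ ~y8) — ~y8 is true.
  9. (y5 \/ ~y9) — ~y9 is true.
  10. (~y5 \/ ~y10) — ~y5 is true.
  11. (~y10 \/ y6 \/ ~y7) — ~y7 is true.
  12. (y5 \/ ~y3 \/ ~y6) — ~y3 is true.
  13. (~y4 \/ ~y5) — ~y5 is true.
  14. (~y2 \/ y4) — ~y2 is true.
  15. (~y1 \/ ~y5 \/ ~y8) — ~y8 is true.
  16. (~y6 \/ ~y4) — ~y6 is true.
  17. (y10 \/ ~y4) — y10 is true.
  18. (~y9) — ~y9 is true.
  19. (~y6 \/ ~y1 \/ y10) — y10 is true.
  20. (~y8 \/ ~y10 \/ y4) — ~y8 is true.
  21. (~y3 \/ y9) — ~y3 is true.
  22. (~y6 \/ y7) — ~y6 is true.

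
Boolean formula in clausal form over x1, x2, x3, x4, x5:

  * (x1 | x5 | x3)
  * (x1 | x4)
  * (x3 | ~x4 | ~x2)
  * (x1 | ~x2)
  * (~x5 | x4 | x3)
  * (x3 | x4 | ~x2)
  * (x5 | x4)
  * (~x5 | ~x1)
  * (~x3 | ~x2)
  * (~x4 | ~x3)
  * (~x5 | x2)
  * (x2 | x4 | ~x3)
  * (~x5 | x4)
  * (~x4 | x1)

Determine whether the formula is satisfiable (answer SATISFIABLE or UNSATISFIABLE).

SATISFIABLE

Branch on x1: take x1 = True.
  then x5 is forced to False.
  then x4 is forced to True.
  then x3 is forced to False.
  then x2 is forced to False.
So x1=True  x2=False  x3=False  x4=True  x5=False is a satisfying assignment.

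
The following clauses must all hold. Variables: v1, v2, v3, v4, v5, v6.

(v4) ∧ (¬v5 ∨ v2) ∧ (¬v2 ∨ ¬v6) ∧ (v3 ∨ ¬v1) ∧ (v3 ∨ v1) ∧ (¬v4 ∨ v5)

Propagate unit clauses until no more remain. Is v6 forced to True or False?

False

Unit clause (v4) sets v4 = True.
(v5 ∨ ¬v4) with v4 = True leaves only v5, so v5 = True.
(¬v5 ∨ v2) with v5 = True leaves only v2, so v2 = True.
(¬v6 ∨ ¬v2): since v2 = True, the clause reduces to (¬v6). v6 = False.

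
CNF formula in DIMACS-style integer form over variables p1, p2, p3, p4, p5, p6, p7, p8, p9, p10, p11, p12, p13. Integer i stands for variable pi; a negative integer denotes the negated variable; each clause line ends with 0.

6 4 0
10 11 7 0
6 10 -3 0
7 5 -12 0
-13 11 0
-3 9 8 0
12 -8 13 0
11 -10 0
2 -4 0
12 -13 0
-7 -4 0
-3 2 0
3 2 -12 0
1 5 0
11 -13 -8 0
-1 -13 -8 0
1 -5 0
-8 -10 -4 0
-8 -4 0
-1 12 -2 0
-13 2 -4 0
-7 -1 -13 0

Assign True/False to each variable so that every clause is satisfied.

p1=T, p2=T, p3=T, p4=F, p5=T, p6=T, p7=F, p8=T, p9=F, p10=T, p11=T, p12=T, p13=F

Check each clause:
  1. {p4, p6} — p6 is true.
  2. {p10, p7, p11} — p10 is true.
  3. {p10, ¬p3, p6} — p10 is true.
  4. {p7, p5, ¬p12} — p5 is true.
  5. {p11, ¬p13} — p11 is true.
  6. {p8, ¬p3, p9} — p8 is true.
  7. {p13, p12, ¬p8} — p12 is true.
  8. {p11, ¬p10} — p11 is true.
  9. {p2, ¬p4} — p2 is true.
  10. {¬p13, p12} — ¬p13 is true.
  11. {¬p7, ¬p4} — ¬p7 is true.
  12. {p2, ¬p3} — p2 is true.
  13. {¬p12, p2, p3} — p2 is true.
  14. {p5, p1} — p1 is true.
  15. {¬p13, ¬p8, p11} — p11 is true.
  16. {¬p8, ¬p13, ¬p1} — ¬p13 is true.
  17. {p1, ¬p5} — p1 is true.
  18. {¬p4, ¬p8, ¬p10} — ¬p4 is true.
  19. {¬p4, ¬p8} — ¬p4 is true.
  20. {¬p2, p12, ¬p1} — p12 is true.
  21. {¬p13, p2, ¬p4} — p2 is true.
  22. {¬p13, ¬p7, ¬p1} — ¬p7 is true.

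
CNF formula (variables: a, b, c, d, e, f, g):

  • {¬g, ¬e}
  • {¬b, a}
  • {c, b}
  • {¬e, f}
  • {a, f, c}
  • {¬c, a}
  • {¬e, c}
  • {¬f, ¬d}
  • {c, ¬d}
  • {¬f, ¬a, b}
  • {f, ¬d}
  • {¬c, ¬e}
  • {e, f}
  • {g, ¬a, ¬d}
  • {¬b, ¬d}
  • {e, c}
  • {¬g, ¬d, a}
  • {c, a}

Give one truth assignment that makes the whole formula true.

Pure literal: d appears only negated; assign d = False.
Try a = True.
Try b = True.
For the remaining variables, c = True, e = False, f = True, g = False works.
Every clause has at least one true literal under this assignment.

a=True  b=True  c=True  d=False  e=False  f=True  g=False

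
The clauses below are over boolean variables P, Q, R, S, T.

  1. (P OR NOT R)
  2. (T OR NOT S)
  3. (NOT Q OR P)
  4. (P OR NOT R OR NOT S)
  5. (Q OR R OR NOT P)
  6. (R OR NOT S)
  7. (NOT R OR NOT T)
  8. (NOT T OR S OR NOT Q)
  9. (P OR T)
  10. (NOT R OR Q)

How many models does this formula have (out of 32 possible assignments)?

3

Satisfying assignments:
  P=0 Q=0 R=0 S=0 T=1
  P=1 Q=1 R=0 S=0 T=0
  P=1 Q=1 R=1 S=0 T=0
Count: 3.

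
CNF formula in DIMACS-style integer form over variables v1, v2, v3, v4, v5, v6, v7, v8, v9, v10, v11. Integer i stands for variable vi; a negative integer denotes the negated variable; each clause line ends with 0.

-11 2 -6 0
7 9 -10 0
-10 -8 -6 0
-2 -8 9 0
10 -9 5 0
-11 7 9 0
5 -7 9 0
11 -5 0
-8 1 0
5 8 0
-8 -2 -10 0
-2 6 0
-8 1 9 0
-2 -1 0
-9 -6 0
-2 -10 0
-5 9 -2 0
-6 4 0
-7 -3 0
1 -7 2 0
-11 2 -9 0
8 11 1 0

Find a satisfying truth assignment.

v1=T, v2=F, v3=T, v4=F, v5=F, v6=F, v7=F, v8=T, v9=T, v10=T, v11=F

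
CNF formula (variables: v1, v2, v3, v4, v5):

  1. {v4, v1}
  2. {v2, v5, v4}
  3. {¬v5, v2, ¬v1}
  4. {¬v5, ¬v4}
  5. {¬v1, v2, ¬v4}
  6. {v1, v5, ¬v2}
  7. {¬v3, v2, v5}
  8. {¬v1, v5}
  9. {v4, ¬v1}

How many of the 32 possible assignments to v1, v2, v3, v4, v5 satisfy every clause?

Satisfying assignments:
  v1=F v2=F v3=F v4=T v5=F
Count: 1.

1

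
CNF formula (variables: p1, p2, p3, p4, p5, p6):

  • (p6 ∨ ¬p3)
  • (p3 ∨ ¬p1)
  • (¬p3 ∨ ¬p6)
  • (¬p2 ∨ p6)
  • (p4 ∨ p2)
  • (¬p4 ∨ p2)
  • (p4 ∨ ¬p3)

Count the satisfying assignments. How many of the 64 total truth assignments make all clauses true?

4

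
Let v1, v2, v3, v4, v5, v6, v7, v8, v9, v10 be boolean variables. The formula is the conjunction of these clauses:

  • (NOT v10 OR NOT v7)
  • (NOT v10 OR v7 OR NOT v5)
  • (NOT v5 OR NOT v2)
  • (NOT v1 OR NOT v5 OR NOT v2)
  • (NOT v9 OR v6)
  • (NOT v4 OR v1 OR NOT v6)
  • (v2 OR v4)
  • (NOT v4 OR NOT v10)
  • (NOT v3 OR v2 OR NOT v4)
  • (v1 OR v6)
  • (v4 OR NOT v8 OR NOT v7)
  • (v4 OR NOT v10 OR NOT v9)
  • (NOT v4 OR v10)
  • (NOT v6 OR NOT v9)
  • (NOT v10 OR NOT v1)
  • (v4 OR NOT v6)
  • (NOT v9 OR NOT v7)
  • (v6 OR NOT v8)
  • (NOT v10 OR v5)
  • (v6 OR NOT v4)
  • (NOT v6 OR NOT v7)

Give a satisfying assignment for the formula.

v1=T, v2=T, v3=T, v4=F, v5=F, v6=F, v7=T, v8=F, v9=F, v10=F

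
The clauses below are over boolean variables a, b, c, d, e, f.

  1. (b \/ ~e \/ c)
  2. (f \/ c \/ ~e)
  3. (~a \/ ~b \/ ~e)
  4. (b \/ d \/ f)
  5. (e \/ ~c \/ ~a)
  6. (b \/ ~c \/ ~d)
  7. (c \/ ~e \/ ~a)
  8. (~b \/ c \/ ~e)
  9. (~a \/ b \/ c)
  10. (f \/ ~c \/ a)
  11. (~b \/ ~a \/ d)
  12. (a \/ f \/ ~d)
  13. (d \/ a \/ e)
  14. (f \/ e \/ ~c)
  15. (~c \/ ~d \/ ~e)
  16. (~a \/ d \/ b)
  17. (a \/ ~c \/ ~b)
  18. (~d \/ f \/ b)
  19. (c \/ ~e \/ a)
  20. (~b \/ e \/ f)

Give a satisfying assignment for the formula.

Pure literal: f appears only positively; assign f = True.
Try a = False.
For the remaining variables, b = False, c = False, d = True, e = False works.

a=False  b=False  c=False  d=True  e=False  f=True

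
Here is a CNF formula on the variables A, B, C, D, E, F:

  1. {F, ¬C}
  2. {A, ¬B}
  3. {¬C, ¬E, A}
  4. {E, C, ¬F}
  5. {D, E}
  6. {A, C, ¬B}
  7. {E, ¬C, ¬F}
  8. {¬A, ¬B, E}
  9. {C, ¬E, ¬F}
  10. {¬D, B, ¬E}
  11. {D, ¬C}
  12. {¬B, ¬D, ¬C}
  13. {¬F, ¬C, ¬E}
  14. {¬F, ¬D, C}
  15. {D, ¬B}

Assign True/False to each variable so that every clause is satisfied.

A=F, B=F, C=F, D=F, E=T, F=F

Try A = False.
  then B is forced to False.
Branch on C: take C = False.
Branch on D: take D = False.
  then E is forced to True.
  then F is forced to False.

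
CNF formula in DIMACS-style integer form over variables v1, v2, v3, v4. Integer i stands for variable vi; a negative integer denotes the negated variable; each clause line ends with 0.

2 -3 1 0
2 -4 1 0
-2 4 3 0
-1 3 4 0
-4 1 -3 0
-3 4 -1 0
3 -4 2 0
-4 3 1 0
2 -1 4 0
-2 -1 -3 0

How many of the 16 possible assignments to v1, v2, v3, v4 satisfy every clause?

4

The models are:
  v1=F v2=F v3=F v4=F
  v1=F v2=T v3=T v4=F
  v1=T v2=F v3=T v4=T
  v1=T v2=T v3=F v4=T
Count: 4.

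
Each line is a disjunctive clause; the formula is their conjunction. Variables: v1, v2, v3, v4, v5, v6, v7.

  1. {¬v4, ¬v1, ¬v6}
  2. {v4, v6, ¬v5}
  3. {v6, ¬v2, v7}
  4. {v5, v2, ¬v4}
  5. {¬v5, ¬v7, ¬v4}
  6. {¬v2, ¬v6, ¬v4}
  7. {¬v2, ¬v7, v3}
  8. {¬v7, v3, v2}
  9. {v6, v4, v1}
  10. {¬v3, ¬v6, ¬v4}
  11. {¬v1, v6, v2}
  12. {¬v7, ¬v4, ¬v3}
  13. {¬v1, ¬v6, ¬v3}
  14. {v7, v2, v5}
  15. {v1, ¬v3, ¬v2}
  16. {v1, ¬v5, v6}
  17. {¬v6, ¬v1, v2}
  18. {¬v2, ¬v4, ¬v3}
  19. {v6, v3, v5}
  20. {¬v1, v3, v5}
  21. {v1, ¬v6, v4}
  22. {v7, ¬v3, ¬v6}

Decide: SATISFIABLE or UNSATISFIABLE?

Set v1 = True and propagate.
Branch on v2: take v2 = True.
Set v3 = False and propagate.
  then v7 is forced to False.
  then v6 is forced to True.
  then v4 is forced to False.
  then v5 is forced to True.
So v1=T  v2=T  v3=F  v4=F  v5=T  v6=T  v7=F is a satisfying assignment.

SATISFIABLE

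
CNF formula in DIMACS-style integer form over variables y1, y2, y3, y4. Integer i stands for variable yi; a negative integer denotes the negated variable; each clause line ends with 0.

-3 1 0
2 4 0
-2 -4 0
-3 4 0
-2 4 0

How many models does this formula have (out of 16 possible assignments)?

3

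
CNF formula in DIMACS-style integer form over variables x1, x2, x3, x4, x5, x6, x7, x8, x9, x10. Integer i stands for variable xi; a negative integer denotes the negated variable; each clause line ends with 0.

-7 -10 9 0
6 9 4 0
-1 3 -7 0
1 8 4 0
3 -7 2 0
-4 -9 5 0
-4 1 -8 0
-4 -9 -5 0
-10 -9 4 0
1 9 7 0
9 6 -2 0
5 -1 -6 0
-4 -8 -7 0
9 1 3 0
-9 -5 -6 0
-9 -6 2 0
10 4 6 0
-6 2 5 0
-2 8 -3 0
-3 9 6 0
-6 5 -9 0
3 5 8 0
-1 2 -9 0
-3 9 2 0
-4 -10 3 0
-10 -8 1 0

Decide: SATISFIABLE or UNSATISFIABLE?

Try x1 = True.
For the remaining variables, x2 = True, x3 = False, x4 = False, x5 = True, x6 = True, x7 = False, x8 = False, x9 = False, x10 = False works.
Every clause has at least one true literal under this assignment.
So x1=1, x2=1, x3=0, x4=0, x5=1, x6=1, x7=0, x8=0, x9=0, x10=0 is a satisfying assignment.

SATISFIABLE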